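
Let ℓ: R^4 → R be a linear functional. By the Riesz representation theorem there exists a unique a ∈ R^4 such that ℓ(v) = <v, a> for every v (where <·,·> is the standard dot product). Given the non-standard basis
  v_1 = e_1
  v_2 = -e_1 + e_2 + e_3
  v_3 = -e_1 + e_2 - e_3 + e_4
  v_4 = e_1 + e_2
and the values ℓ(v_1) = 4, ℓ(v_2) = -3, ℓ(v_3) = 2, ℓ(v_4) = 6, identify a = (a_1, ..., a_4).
a = (4, 2, -1, 3)

Write a = (a_1, ..., a_4) in the standard basis. For each basis vector v_i, ℓ(v_i) = <v_i, a> is a linear equation in the a_j's. Collect the n equations into a matrix system V a = ℓ, where row i of V is v_i (expressed in the standard basis). Since V is invertible (lower-triangular with 1s on the diagonal, up to permutation), solve by back-substitution:
  V =
[[1, 0, 0, 0],
 [-1, 1, 1, 0],
 [-1, 1, -1, 1],
 [1, 1, 0, 0]]
  V a = (4, -3, 2, 6)
Solving gives a = (4, 2, -1, 3).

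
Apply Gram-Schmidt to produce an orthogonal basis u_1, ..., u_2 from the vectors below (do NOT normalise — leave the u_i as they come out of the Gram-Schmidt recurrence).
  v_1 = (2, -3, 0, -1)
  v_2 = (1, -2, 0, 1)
Orthogonal basis:
  u_1 = (2, -3, 0, -1)
  u_2 = (0, -1/2, 0, 3/2)

Apply the Gram-Schmidt recurrence
  u_1 = v_1
  u_i = v_i − Σ_{j<i} ((v_i · u_j) / (u_j · u_j)) · u_j.

Step by step this gives:
  u_1 = (2, -3, 0, -1)
  u_2 = (0, -1/2, 0, 3/2)

Orthogonality check:
  u_2 · u_1 = 0 (should be 0)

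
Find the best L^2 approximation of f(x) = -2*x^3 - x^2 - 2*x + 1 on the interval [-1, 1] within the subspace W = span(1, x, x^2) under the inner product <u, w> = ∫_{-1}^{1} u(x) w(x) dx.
g(x) = -x^2 - 16*x/5 + 1

The best approximation g ∈ W is the orthogonal projection of f onto W. Writing g = a_0 + a_1 x + a_2 x^2, the coefficients solve the normal equations G · a = b where
  G_{ij} = <φ_i, φ_j> and b_i = <f, φ_i>, with φ_0 = 1, φ_1 = x, φ_2 = x^2.
G =
  [2, 0, 2/3]
  [0, 2/3, 0]
  [2/3, 0, 2/5],
b = (4/3, -32/15, 4/15).
Solving gives a_0 = 1, a_1 = -16/5, a_2 = -1, so
  g(x) = -x^2 - 16*x/5 + 1.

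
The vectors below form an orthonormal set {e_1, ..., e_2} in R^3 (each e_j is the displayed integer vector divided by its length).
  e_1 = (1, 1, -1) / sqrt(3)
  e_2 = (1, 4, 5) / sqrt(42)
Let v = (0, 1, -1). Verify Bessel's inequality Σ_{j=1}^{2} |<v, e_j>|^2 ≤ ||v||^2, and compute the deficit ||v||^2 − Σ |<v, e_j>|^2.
Σ |<v, e_j>|^2 = 19/14; ||v||^2 = 2; deficit = 9/14

Write each e_j = u_j / sqrt(<u_j, u_j>) where u_j is the displayed integer vector. Then <v, e_j> = <v, u_j> / sqrt(<u_j, u_j>), so |<v, e_j>|^2 = <v, u_j>^2 / <u_j, u_j>.
Coefficients: <v, e_1> = 2/sqrt(3), <v, e_2> = -1/sqrt(42).
Square and sum: Σ |<v, e_j>|^2 = 19/14.
Compute ||v||^2 = v·v = 2.
Deficit = 2 − 19/14 = 9/14 ≥ 0, confirming Bessel's inequality. (The deficit equals ||v − Σ <v,e_j> e_j||^2, the squared distance from v to span{e_j}.)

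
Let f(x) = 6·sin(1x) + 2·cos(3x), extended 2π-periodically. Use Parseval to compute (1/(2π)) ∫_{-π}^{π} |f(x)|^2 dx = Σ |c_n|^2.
Σ |c_n|^2 = 20

Expand |f|^2 and use orthogonality of {sin(nx), cos(mx)} on [-π, π]:
  ∫_{-π}^{π} sin(nx)^2 dx = π, ∫ cos(mx)^2 dx = π, and cross terms integrate to 0.
So ∫_{-π}^{π} f(x)^2 dx = 6^2 · π + 2^2 · π = (36 + 4)π.
Divide by 2π: (36 + 4)/2 = 20.
By Parseval, this equals Σ |c_n|^2.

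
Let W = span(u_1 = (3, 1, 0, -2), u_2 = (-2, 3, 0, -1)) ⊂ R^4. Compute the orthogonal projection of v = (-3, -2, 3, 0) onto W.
proj_W(v) = (-88/39, -187/195, 0, 319/195)

Set up U = [u_1 | ... | u_2] ∈ R^(4×2). The projector onto W = col(U) is P = U (U^T U)^(-1) U^T.
Compute U^T U =
  [14, -1]
  [-1, 14],
and U^T v = (-11, 0).
Solve U^T U · c = U^T v for the coefficients: c = (-154/195, -11/195). The projection is proj_W(v) = U c.
Check: (v - proj_W(v)) · u_1 = 0  (should be 0).
Check: (v - proj_W(v)) · u_2 = 0  (should be 0).
Result: proj_W(v) = (-88/39, -187/195, 0, 319/195).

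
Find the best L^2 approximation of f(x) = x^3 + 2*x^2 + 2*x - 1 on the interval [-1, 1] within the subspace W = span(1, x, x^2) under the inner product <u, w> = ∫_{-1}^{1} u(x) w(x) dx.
g(x) = 2*x^2 + 13*x/5 - 1

The best approximation g ∈ W is the orthogonal projection of f onto W. Writing g = a_0 + a_1 x + a_2 x^2, the coefficients solve the normal equations G · a = b where
  G_{ij} = <φ_i, φ_j> and b_i = <f, φ_i>, with φ_0 = 1, φ_1 = x, φ_2 = x^2.
G =
  [2, 0, 2/3]
  [0, 2/3, 0]
  [2/3, 0, 2/5],
b = (-2/3, 26/15, 2/15).
Solving gives a_0 = -1, a_1 = 13/5, a_2 = 2, so
  g(x) = 2*x^2 + 13*x/5 - 1.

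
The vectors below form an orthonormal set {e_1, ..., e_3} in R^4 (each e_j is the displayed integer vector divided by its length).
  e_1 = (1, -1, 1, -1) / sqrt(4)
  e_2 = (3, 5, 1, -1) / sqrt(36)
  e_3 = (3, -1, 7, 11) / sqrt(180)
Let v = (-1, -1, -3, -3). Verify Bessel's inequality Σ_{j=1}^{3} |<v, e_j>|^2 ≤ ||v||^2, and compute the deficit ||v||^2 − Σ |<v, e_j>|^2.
Σ |<v, e_j>|^2 = 96/5; ||v||^2 = 20; deficit = 4/5

Write each e_j = u_j / sqrt(<u_j, u_j>) where u_j is the displayed integer vector. Then <v, e_j> = <v, u_j> / sqrt(<u_j, u_j>), so |<v, e_j>|^2 = <v, u_j>^2 / <u_j, u_j>.
Coefficients: <v, e_1> = 0/sqrt(4), <v, e_2> = -8/sqrt(36), <v, e_3> = -56/sqrt(180).
Square and sum: Σ |<v, e_j>|^2 = 96/5.
Compute ||v||^2 = v·v = 20.
Deficit = 20 − 96/5 = 4/5 ≥ 0, confirming Bessel's inequality. (The deficit equals ||v − Σ <v,e_j> e_j||^2, the squared distance from v to span{e_j}.)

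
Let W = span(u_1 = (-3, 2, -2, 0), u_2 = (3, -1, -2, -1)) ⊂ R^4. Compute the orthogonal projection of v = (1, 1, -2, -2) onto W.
proj_W(v) = (84/103, 45/206, -258/103, -157/206)

Set up U = [u_1 | ... | u_2] ∈ R^(4×2). The projector onto W = col(U) is P = U (U^T U)^(-1) U^T.
Compute U^T U =
  [17, -7]
  [-7, 15],
and U^T v = (3, 8).
Solve U^T U · c = U^T v for the coefficients: c = (101/206, 157/206). The projection is proj_W(v) = U c.
Check: (v - proj_W(v)) · u_1 = 0  (should be 0).
Check: (v - proj_W(v)) · u_2 = 0  (should be 0).
Result: proj_W(v) = (84/103, 45/206, -258/103, -157/206).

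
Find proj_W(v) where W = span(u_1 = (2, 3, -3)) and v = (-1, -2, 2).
proj_W(v) = (-14/11, -21/11, 21/11)

Set up U = [u_1 | ... | u_1] ∈ R^(3×1). The projector onto W = col(U) is P = U (U^T U)^(-1) U^T.
Compute U^T U =
  [22],
and U^T v = (-14).
Solve U^T U · c = U^T v for the coefficients: c = (-7/11). The projection is proj_W(v) = U c.
Check: (v - proj_W(v)) · u_1 = 0  (should be 0).
Result: proj_W(v) = (-14/11, -21/11, 21/11).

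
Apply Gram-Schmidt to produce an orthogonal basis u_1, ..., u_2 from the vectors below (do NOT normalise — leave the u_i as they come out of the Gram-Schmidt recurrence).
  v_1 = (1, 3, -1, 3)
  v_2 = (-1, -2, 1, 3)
Orthogonal basis:
  u_1 = (1, 3, -1, 3)
  u_2 = (-21/20, -43/20, 21/20, 57/20)

Apply the Gram-Schmidt recurrence
  u_1 = v_1
  u_i = v_i − Σ_{j<i} ((v_i · u_j) / (u_j · u_j)) · u_j.

Step by step this gives:
  u_1 = (1, 3, -1, 3)
  u_2 = (-21/20, -43/20, 21/20, 57/20)

Orthogonality check:
  u_2 · u_1 = 0 (should be 0)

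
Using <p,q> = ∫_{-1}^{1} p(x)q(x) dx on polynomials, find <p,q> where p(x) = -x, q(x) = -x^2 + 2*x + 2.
<p,q> = -4/3

Expand the product: p(x)·q(x) = x^3 - 2*x^2 - 2*x.
∫_{-1}^{1} of each monomial x^k gives [2/(k+1) if k even, 0 if k odd]. Integrating term-by-term (or equivalently evaluating the antiderivative F(x) = x^4/4 - 2*x^3/3 - x^2 at the endpoints):
  F(1) − F(−1) = -17/12 − (-1/12) = -4/3.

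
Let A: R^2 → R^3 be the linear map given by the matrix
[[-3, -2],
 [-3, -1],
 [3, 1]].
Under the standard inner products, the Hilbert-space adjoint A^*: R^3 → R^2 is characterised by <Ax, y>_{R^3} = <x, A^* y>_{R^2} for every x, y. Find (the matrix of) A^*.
A^* = A^T =
[[-3, -3, 3],
 [-2, -1, 1]]

For real matrices with standard dot products, the defining identity <Ax, y> = <x, A^* y> gives (Ax)^T y = x^T (A^*) y, i.e. x^T A^T y = x^T (A^*) y. Since this holds for all x, y, we must have A^* = A^T. Therefore
A^* =
[[-3, -3, 3],
 [-2, -1, 1]].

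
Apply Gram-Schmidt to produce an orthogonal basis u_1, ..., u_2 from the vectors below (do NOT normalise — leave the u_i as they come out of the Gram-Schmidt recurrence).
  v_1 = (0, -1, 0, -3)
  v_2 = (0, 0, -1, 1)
Orthogonal basis:
  u_1 = (0, -1, 0, -3)
  u_2 = (0, -3/10, -1, 1/10)

Apply the Gram-Schmidt recurrence
  u_1 = v_1
  u_i = v_i − Σ_{j<i} ((v_i · u_j) / (u_j · u_j)) · u_j.

Step by step this gives:
  u_1 = (0, -1, 0, -3)
  u_2 = (0, -3/10, -1, 1/10)

Orthogonality check:
  u_2 · u_1 = 0 (should be 0)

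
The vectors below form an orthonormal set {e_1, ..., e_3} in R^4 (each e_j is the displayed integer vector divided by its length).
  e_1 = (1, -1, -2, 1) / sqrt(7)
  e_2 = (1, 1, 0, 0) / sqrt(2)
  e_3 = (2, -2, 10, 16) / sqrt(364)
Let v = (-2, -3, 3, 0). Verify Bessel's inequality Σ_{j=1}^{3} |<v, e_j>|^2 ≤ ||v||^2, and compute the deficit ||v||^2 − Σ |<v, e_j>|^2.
Σ |<v, e_j>|^2 = 491/26; ||v||^2 = 22; deficit = 81/26

Write each e_j = u_j / sqrt(<u_j, u_j>) where u_j is the displayed integer vector. Then <v, e_j> = <v, u_j> / sqrt(<u_j, u_j>), so |<v, e_j>|^2 = <v, u_j>^2 / <u_j, u_j>.
Coefficients: <v, e_1> = -5/sqrt(7), <v, e_2> = -5/sqrt(2), <v, e_3> = 32/sqrt(364).
Square and sum: Σ |<v, e_j>|^2 = 491/26.
Compute ||v||^2 = v·v = 22.
Deficit = 22 − 491/26 = 81/26 ≥ 0, confirming Bessel's inequality. (The deficit equals ||v − Σ <v,e_j> e_j||^2, the squared distance from v to span{e_j}.)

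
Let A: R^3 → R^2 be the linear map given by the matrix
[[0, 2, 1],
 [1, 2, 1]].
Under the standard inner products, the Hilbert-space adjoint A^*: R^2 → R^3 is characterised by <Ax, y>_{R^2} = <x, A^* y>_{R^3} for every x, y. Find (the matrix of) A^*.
A^* = A^T =
[[0, 1],
 [2, 2],
 [1, 1]]

For real matrices with standard dot products, the defining identity <Ax, y> = <x, A^* y> gives (Ax)^T y = x^T (A^*) y, i.e. x^T A^T y = x^T (A^*) y. Since this holds for all x, y, we must have A^* = A^T. Therefore
A^* =
[[0, 1],
 [2, 2],
 [1, 1]].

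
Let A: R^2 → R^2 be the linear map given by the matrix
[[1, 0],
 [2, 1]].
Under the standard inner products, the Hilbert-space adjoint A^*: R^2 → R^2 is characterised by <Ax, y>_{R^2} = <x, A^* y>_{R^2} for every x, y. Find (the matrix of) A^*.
A^* = A^T =
[[1, 2],
 [0, 1]]

For real matrices with standard dot products, the defining identity <Ax, y> = <x, A^* y> gives (Ax)^T y = x^T (A^*) y, i.e. x^T A^T y = x^T (A^*) y. Since this holds for all x, y, we must have A^* = A^T. Therefore
A^* =
[[1, 2],
 [0, 1]].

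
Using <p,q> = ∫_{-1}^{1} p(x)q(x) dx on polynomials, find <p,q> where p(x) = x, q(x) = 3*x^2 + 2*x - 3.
<p,q> = 4/3

Expand the product: p(x)·q(x) = 3*x^3 + 2*x^2 - 3*x.
∫_{-1}^{1} of each monomial x^k gives [2/(k+1) if k even, 0 if k odd]. Integrating term-by-term (or equivalently evaluating the antiderivative F(x) = 3*x^4/4 + 2*x^3/3 - 3*x^2/2 at the endpoints):
  F(1) − F(−1) = -1/12 − (-17/12) = 4/3.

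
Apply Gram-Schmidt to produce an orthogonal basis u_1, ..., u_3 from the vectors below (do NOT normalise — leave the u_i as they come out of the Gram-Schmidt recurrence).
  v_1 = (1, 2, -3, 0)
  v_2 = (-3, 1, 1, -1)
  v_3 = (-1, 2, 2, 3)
Orthogonal basis:
  u_1 = (1, 2, -3, 0)
  u_2 = (-19/7, 11/7, 1/7, -1)
  u_3 = (0, 75/38, 25/19, 125/38)

Apply the Gram-Schmidt recurrence
  u_1 = v_1
  u_i = v_i − Σ_{j<i} ((v_i · u_j) / (u_j · u_j)) · u_j.

Step by step this gives:
  u_1 = (1, 2, -3, 0)
  u_2 = (-19/7, 11/7, 1/7, -1)
  u_3 = (0, 75/38, 25/19, 125/38)

Orthogonality check:
  u_2 · u_1 = 0 (should be 0)
  u_3 · u_1 = 0 (should be 0)
  u_3 · u_2 = 0 (should be 0)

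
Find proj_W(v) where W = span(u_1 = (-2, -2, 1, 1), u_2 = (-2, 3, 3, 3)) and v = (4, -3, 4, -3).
proj_W(v) = (37/49, -229/147, -383/294, -383/294)

Set up U = [u_1 | ... | u_2] ∈ R^(4×2). The projector onto W = col(U) is P = U (U^T U)^(-1) U^T.
Compute U^T U =
  [10, 4]
  [4, 31],
and U^T v = (-1, -14).
Solve U^T U · c = U^T v for the coefficients: c = (25/294, -68/147). The projection is proj_W(v) = U c.
Check: (v - proj_W(v)) · u_1 = 0  (should be 0).
Check: (v - proj_W(v)) · u_2 = 0  (should be 0).
Result: proj_W(v) = (37/49, -229/147, -383/294, -383/294).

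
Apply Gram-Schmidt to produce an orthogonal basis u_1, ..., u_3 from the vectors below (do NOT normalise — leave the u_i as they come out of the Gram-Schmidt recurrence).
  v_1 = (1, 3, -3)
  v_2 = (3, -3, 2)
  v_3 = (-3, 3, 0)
Orthogonal basis:
  u_1 = (1, 3, -3)
  u_2 = (69/19, -21/19, 2/19)
  u_3 = (36/137, 132/137, 144/137)

Apply the Gram-Schmidt recurrence
  u_1 = v_1
  u_i = v_i − Σ_{j<i} ((v_i · u_j) / (u_j · u_j)) · u_j.

Step by step this gives:
  u_1 = (1, 3, -3)
  u_2 = (69/19, -21/19, 2/19)
  u_3 = (36/137, 132/137, 144/137)

Orthogonality check:
  u_2 · u_1 = 0 (should be 0)
  u_3 · u_1 = 0 (should be 0)
  u_3 · u_2 = 0 (should be 0)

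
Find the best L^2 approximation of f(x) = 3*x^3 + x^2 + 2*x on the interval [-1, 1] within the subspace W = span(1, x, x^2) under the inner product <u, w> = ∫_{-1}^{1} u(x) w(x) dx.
g(x) = x^2 + 19*x/5

The best approximation g ∈ W is the orthogonal projection of f onto W. Writing g = a_0 + a_1 x + a_2 x^2, the coefficients solve the normal equations G · a = b where
  G_{ij} = <φ_i, φ_j> and b_i = <f, φ_i>, with φ_0 = 1, φ_1 = x, φ_2 = x^2.
G =
  [2, 0, 2/3]
  [0, 2/3, 0]
  [2/3, 0, 2/5],
b = (2/3, 38/15, 2/5).
Solving gives a_0 = 0, a_1 = 19/5, a_2 = 1, so
  g(x) = x^2 + 19*x/5.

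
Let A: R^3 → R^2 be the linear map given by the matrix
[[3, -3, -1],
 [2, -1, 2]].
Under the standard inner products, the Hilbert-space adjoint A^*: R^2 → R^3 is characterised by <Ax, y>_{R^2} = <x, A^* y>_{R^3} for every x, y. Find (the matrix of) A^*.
A^* = A^T =
[[3, 2],
 [-3, -1],
 [-1, 2]]

For real matrices with standard dot products, the defining identity <Ax, y> = <x, A^* y> gives (Ax)^T y = x^T (A^*) y, i.e. x^T A^T y = x^T (A^*) y. Since this holds for all x, y, we must have A^* = A^T. Therefore
A^* =
[[3, 2],
 [-3, -1],
 [-1, 2]].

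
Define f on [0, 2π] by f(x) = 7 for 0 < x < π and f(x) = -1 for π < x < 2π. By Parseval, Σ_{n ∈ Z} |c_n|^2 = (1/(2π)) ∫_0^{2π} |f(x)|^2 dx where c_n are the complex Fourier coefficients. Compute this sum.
Σ |c_n|^2 = 25

Parseval equates the L^2 energy of f (normalised by 1/(2π)) with the ℓ^2 sum of its Fourier coefficients: (1/(2π)) ∫_0^{2π} |f|^2 = Σ |c_n|^2.
Compute the left side: (1/(2π)) [∫_0^π 7^2 dx + ∫_π^{2π} (-1)^2 dx] = (1/(2π)) · (49π + 1π) = (49 + 1)/2 = 25.
So Σ_{n ∈ Z} |c_n|^2 = 25.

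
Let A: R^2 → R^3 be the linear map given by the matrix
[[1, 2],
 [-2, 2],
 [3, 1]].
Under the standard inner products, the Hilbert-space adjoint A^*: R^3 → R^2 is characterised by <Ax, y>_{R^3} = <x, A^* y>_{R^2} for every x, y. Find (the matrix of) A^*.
A^* = A^T =
[[1, -2, 3],
 [2, 2, 1]]

For real matrices with standard dot products, the defining identity <Ax, y> = <x, A^* y> gives (Ax)^T y = x^T (A^*) y, i.e. x^T A^T y = x^T (A^*) y. Since this holds for all x, y, we must have A^* = A^T. Therefore
A^* =
[[1, -2, 3],
 [2, 2, 1]].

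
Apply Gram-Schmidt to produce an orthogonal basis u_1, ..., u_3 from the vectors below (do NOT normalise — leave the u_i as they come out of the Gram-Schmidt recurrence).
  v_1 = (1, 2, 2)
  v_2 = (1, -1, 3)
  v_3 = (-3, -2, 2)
Orthogonal basis:
  u_1 = (1, 2, 2)
  u_2 = (4/9, -19/9, 17/9)
  u_3 = (-112/37, 14/37, 42/37)

Apply the Gram-Schmidt recurrence
  u_1 = v_1
  u_i = v_i − Σ_{j<i} ((v_i · u_j) / (u_j · u_j)) · u_j.

Step by step this gives:
  u_1 = (1, 2, 2)
  u_2 = (4/9, -19/9, 17/9)
  u_3 = (-112/37, 14/37, 42/37)

Orthogonality check:
  u_2 · u_1 = 0 (should be 0)
  u_3 · u_1 = 0 (should be 0)
  u_3 · u_2 = 0 (should be 0)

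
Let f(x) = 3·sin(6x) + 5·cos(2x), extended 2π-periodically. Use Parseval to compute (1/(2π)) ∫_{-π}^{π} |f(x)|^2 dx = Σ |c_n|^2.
Σ |c_n|^2 = 17

Expand |f|^2 and use orthogonality of {sin(nx), cos(mx)} on [-π, π]:
  ∫_{-π}^{π} sin(nx)^2 dx = π, ∫ cos(mx)^2 dx = π, and cross terms integrate to 0.
So ∫_{-π}^{π} f(x)^2 dx = 3^2 · π + 5^2 · π = (9 + 25)π.
Divide by 2π: (9 + 25)/2 = 17.
By Parseval, this equals Σ |c_n|^2.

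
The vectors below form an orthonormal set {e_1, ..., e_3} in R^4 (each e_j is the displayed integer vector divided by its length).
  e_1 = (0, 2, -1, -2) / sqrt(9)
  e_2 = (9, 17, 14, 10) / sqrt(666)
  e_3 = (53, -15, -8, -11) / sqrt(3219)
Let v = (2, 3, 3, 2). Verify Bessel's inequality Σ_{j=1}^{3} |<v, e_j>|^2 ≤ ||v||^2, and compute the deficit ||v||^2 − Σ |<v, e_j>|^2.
Σ |<v, e_j>|^2 = 1505/58; ||v||^2 = 26; deficit = 3/58

Write each e_j = u_j / sqrt(<u_j, u_j>) where u_j is the displayed integer vector. Then <v, e_j> = <v, u_j> / sqrt(<u_j, u_j>), so |<v, e_j>|^2 = <v, u_j>^2 / <u_j, u_j>.
Coefficients: <v, e_1> = -1/sqrt(9), <v, e_2> = 131/sqrt(666), <v, e_3> = 15/sqrt(3219).
Square and sum: Σ |<v, e_j>|^2 = 1505/58.
Compute ||v||^2 = v·v = 26.
Deficit = 26 − 1505/58 = 3/58 ≥ 0, confirming Bessel's inequality. (The deficit equals ||v − Σ <v,e_j> e_j||^2, the squared distance from v to span{e_j}.)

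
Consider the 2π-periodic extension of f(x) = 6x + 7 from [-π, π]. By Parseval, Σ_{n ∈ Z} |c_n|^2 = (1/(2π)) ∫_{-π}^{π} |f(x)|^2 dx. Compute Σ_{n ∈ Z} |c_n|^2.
Σ |c_n|^2 = 12π^2 + 49

Expand and integrate term by term over [-π, π]:
  ∫ (6x)^2 dx = 36·(2π^3/3); ∫ 2·6·(7)·x dx = 0 (odd integrand); ∫ 7^2 dx = 49·2π.
So (1/(2π)) ∫_{-π}^{π} (6x + 7)^2 dx = 36π^2/3 + 49 = 12π^2 + 49.
Parseval ⇒ Σ |c_n|^2 = 12π^2 + 49.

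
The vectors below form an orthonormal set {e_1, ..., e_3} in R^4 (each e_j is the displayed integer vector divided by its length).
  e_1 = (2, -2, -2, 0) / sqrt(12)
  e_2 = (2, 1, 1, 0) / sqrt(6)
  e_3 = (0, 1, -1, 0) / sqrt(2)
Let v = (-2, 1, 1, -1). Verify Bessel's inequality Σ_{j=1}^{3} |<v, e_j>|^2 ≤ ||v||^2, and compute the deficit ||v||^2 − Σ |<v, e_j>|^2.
Σ |<v, e_j>|^2 = 6; ||v||^2 = 7; deficit = 1

Write each e_j = u_j / sqrt(<u_j, u_j>) where u_j is the displayed integer vector. Then <v, e_j> = <v, u_j> / sqrt(<u_j, u_j>), so |<v, e_j>|^2 = <v, u_j>^2 / <u_j, u_j>.
Coefficients: <v, e_1> = -8/sqrt(12), <v, e_2> = -2/sqrt(6), <v, e_3> = 0/sqrt(2).
Square and sum: Σ |<v, e_j>|^2 = 6.
Compute ||v||^2 = v·v = 7.
Deficit = 7 − 6 = 1 ≥ 0, confirming Bessel's inequality. (The deficit equals ||v − Σ <v,e_j> e_j||^2, the squared distance from v to span{e_j}.)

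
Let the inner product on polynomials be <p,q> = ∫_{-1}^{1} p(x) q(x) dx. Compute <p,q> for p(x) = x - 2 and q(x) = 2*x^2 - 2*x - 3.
<p,q> = 8

Expand the product: p(x)·q(x) = 2*x^3 - 6*x^2 + x + 6.
∫_{-1}^{1} of each monomial x^k gives [2/(k+1) if k even, 0 if k odd]. Integrating term-by-term (or equivalently evaluating the antiderivative F(x) = x^4/2 - 2*x^3 + x^2/2 + 6*x at the endpoints):
  F(1) − F(−1) = 5 − (-3) = 8.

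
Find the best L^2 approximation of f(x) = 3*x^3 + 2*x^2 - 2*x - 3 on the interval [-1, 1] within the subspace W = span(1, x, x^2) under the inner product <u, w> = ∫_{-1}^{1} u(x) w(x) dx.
g(x) = 2*x^2 - x/5 - 3

The best approximation g ∈ W is the orthogonal projection of f onto W. Writing g = a_0 + a_1 x + a_2 x^2, the coefficients solve the normal equations G · a = b where
  G_{ij} = <φ_i, φ_j> and b_i = <f, φ_i>, with φ_0 = 1, φ_1 = x, φ_2 = x^2.
G =
  [2, 0, 2/3]
  [0, 2/3, 0]
  [2/3, 0, 2/5],
b = (-14/3, -2/15, -6/5).
Solving gives a_0 = -3, a_1 = -1/5, a_2 = 2, so
  g(x) = 2*x^2 - x/5 - 3.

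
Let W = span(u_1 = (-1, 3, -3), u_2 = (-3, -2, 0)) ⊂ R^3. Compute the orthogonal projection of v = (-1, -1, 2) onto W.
proj_W(v) = (-62/119, -409/238, 267/238)

Set up U = [u_1 | ... | u_2] ∈ R^(3×2). The projector onto W = col(U) is P = U (U^T U)^(-1) U^T.
Compute U^T U =
  [19, -3]
  [-3, 13],
and U^T v = (-8, 5).
Solve U^T U · c = U^T v for the coefficients: c = (-89/238, 71/238). The projection is proj_W(v) = U c.
Check: (v - proj_W(v)) · u_1 = 0  (should be 0).
Check: (v - proj_W(v)) · u_2 = 0  (should be 0).
Result: proj_W(v) = (-62/119, -409/238, 267/238).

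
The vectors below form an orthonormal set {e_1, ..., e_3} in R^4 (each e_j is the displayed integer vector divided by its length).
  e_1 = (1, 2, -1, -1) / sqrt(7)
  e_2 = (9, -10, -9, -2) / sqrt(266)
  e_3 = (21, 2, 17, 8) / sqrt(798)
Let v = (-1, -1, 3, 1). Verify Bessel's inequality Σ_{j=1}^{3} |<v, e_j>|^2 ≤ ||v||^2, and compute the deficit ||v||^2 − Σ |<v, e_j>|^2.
Σ |<v, e_j>|^2 = 81/7; ||v||^2 = 12; deficit = 3/7

Write each e_j = u_j / sqrt(<u_j, u_j>) where u_j is the displayed integer vector. Then <v, e_j> = <v, u_j> / sqrt(<u_j, u_j>), so |<v, e_j>|^2 = <v, u_j>^2 / <u_j, u_j>.
Coefficients: <v, e_1> = -7/sqrt(7), <v, e_2> = -28/sqrt(266), <v, e_3> = 36/sqrt(798).
Square and sum: Σ |<v, e_j>|^2 = 81/7.
Compute ||v||^2 = v·v = 12.
Deficit = 12 − 81/7 = 3/7 ≥ 0, confirming Bessel's inequality. (The deficit equals ||v − Σ <v,e_j> e_j||^2, the squared distance from v to span{e_j}.)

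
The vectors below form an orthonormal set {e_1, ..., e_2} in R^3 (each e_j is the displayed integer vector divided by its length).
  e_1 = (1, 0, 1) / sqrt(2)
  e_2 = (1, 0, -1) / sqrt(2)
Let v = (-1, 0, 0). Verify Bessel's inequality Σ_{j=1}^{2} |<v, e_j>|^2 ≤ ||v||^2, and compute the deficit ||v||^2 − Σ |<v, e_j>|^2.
Σ |<v, e_j>|^2 = 1; ||v||^2 = 1; deficit = 0

Write each e_j = u_j / sqrt(<u_j, u_j>) where u_j is the displayed integer vector. Then <v, e_j> = <v, u_j> / sqrt(<u_j, u_j>), so |<v, e_j>|^2 = <v, u_j>^2 / <u_j, u_j>.
Coefficients: <v, e_1> = -1/sqrt(2), <v, e_2> = -1/sqrt(2).
Square and sum: Σ |<v, e_j>|^2 = 1.
Compute ||v||^2 = v·v = 1.
Deficit = 1 − 1 = 0 ≥ 0, confirming Bessel's inequality. (The deficit equals ||v − Σ <v,e_j> e_j||^2, the squared distance from v to span{e_j}.)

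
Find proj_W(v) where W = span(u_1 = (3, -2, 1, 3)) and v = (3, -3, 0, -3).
proj_W(v) = (18/23, -12/23, 6/23, 18/23)

Set up U = [u_1 | ... | u_1] ∈ R^(4×1). The projector onto W = col(U) is P = U (U^T U)^(-1) U^T.
Compute U^T U =
  [23],
and U^T v = (6).
Solve U^T U · c = U^T v for the coefficients: c = (6/23). The projection is proj_W(v) = U c.
Check: (v - proj_W(v)) · u_1 = 0  (should be 0).
Result: proj_W(v) = (18/23, -12/23, 6/23, 18/23).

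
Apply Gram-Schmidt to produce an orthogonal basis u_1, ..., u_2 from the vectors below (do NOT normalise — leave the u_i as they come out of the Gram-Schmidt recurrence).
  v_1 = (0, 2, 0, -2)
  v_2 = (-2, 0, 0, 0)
Orthogonal basis:
  u_1 = (0, 2, 0, -2)
  u_2 = (-2, 0, 0, 0)

Apply the Gram-Schmidt recurrence
  u_1 = v_1
  u_i = v_i − Σ_{j<i} ((v_i · u_j) / (u_j · u_j)) · u_j.

Step by step this gives:
  u_1 = (0, 2, 0, -2)
  u_2 = (-2, 0, 0, 0)

Orthogonality check:
  u_2 · u_1 = 0 (should be 0)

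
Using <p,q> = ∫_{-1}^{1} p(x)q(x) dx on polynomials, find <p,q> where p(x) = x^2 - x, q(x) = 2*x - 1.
<p,q> = -2

Expand the product: p(x)·q(x) = 2*x^3 - 3*x^2 + x.
∫_{-1}^{1} of each monomial x^k gives [2/(k+1) if k even, 0 if k odd]. Integrating term-by-term (or equivalently evaluating the antiderivative F(x) = x^4/2 - x^3 + x^2/2 at the endpoints):
  F(1) − F(−1) = 0 − (2) = -2.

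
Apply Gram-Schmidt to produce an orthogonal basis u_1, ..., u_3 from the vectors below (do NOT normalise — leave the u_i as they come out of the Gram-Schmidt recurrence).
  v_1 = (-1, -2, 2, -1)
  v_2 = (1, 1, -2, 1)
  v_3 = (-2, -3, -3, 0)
Orthogonal basis:
  u_1 = (-1, -2, 2, -1)
  u_2 = (1/5, -3/5, -2/5, 1/5)
  u_3 = (-8/3, 0, -5/3, -2/3)

Apply the Gram-Schmidt recurrence
  u_1 = v_1
  u_i = v_i − Σ_{j<i} ((v_i · u_j) / (u_j · u_j)) · u_j.

Step by step this gives:
  u_1 = (-1, -2, 2, -1)
  u_2 = (1/5, -3/5, -2/5, 1/5)
  u_3 = (-8/3, 0, -5/3, -2/3)

Orthogonality check:
  u_2 · u_1 = 0 (should be 0)
  u_3 · u_1 = 0 (should be 0)
  u_3 · u_2 = 0 (should be 0)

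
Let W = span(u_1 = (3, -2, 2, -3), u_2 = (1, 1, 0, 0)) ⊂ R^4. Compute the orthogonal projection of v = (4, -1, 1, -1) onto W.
proj_W(v) = (164/51, -11/51, 70/51, -35/17)

Set up U = [u_1 | ... | u_2] ∈ R^(4×2). The projector onto W = col(U) is P = U (U^T U)^(-1) U^T.
Compute U^T U =
  [26, 1]
  [1, 2],
and U^T v = (19, 3).
Solve U^T U · c = U^T v for the coefficients: c = (35/51, 59/51). The projection is proj_W(v) = U c.
Check: (v - proj_W(v)) · u_1 = 0  (should be 0).
Check: (v - proj_W(v)) · u_2 = 0  (should be 0).
Result: proj_W(v) = (164/51, -11/51, 70/51, -35/17).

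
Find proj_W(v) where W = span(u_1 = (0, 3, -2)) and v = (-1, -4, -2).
proj_W(v) = (0, -24/13, 16/13)

Set up U = [u_1 | ... | u_1] ∈ R^(3×1). The projector onto W = col(U) is P = U (U^T U)^(-1) U^T.
Compute U^T U =
  [13],
and U^T v = (-8).
Solve U^T U · c = U^T v for the coefficients: c = (-8/13). The projection is proj_W(v) = U c.
Check: (v - proj_W(v)) · u_1 = 0  (should be 0).
Result: proj_W(v) = (0, -24/13, 16/13).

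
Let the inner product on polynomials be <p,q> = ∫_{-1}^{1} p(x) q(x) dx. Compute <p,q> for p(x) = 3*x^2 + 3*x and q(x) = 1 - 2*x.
<p,q> = -2

Expand the product: p(x)·q(x) = -6*x^3 - 3*x^2 + 3*x.
∫_{-1}^{1} of each monomial x^k gives [2/(k+1) if k even, 0 if k odd]. Integrating term-by-term (or equivalently evaluating the antiderivative F(x) = -3*x^4/2 - x^3 + 3*x^2/2 at the endpoints):
  F(1) − F(−1) = -1 − (1) = -2.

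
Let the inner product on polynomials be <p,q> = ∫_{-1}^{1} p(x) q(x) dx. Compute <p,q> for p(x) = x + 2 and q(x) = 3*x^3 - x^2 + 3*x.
<p,q> = 28/15

Expand the product: p(x)·q(x) = 3*x^4 + 5*x^3 + x^2 + 6*x.
∫_{-1}^{1} of each monomial x^k gives [2/(k+1) if k even, 0 if k odd]. Integrating term-by-term (or equivalently evaluating the antiderivative F(x) = 3*x^5/5 + 5*x^4/4 + x^3/3 + 3*x^2 at the endpoints):
  F(1) − F(−1) = 311/60 − (199/60) = 28/15.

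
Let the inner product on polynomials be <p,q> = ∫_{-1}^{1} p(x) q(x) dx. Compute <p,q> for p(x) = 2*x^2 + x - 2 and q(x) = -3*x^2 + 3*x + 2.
<p,q> = -26/15

Expand the product: p(x)·q(x) = -6*x^4 + 3*x^3 + 13*x^2 - 4*x - 4.
∫_{-1}^{1} of each monomial x^k gives [2/(k+1) if k even, 0 if k odd]. Integrating term-by-term (or equivalently evaluating the antiderivative F(x) = -6*x^5/5 + 3*x^4/4 + 13*x^3/3 - 2*x^2 - 4*x at the endpoints):
  F(1) − F(−1) = -127/60 − (-23/60) = -26/15.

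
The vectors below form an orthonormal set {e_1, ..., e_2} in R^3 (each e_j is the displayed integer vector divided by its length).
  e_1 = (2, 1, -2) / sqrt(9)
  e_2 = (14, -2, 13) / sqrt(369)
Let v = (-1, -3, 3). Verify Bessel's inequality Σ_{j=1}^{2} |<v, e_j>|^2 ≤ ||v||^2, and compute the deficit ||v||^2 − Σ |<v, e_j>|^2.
Σ |<v, e_j>|^2 = 658/41; ||v||^2 = 19; deficit = 121/41

Write each e_j = u_j / sqrt(<u_j, u_j>) where u_j is the displayed integer vector. Then <v, e_j> = <v, u_j> / sqrt(<u_j, u_j>), so |<v, e_j>|^2 = <v, u_j>^2 / <u_j, u_j>.
Coefficients: <v, e_1> = -11/sqrt(9), <v, e_2> = 31/sqrt(369).
Square and sum: Σ |<v, e_j>|^2 = 658/41.
Compute ||v||^2 = v·v = 19.
Deficit = 19 − 658/41 = 121/41 ≥ 0, confirming Bessel's inequality. (The deficit equals ||v − Σ <v,e_j> e_j||^2, the squared distance from v to span{e_j}.)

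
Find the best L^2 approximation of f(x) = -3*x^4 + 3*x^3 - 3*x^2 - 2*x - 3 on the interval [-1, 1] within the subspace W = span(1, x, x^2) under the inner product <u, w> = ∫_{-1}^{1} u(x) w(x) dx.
g(x) = -39*x^2/7 - x/5 - 96/35

The best approximation g ∈ W is the orthogonal projection of f onto W. Writing g = a_0 + a_1 x + a_2 x^2, the coefficients solve the normal equations G · a = b where
  G_{ij} = <φ_i, φ_j> and b_i = <f, φ_i>, with φ_0 = 1, φ_1 = x, φ_2 = x^2.
G =
  [2, 0, 2/3]
  [0, 2/3, 0]
  [2/3, 0, 2/5],
b = (-46/5, -2/15, -142/35).
Solving gives a_0 = -96/35, a_1 = -1/5, a_2 = -39/7, so
  g(x) = -39*x^2/7 - x/5 - 96/35.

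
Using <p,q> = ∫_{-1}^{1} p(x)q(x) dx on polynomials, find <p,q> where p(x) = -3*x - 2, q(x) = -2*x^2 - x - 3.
<p,q> = 50/3

Expand the product: p(x)·q(x) = 6*x^3 + 7*x^2 + 11*x + 6.
∫_{-1}^{1} of each monomial x^k gives [2/(k+1) if k even, 0 if k odd]. Integrating term-by-term (or equivalently evaluating the antiderivative F(x) = 3*x^4/2 + 7*x^3/3 + 11*x^2/2 + 6*x at the endpoints):
  F(1) − F(−1) = 46/3 − (-4/3) = 50/3.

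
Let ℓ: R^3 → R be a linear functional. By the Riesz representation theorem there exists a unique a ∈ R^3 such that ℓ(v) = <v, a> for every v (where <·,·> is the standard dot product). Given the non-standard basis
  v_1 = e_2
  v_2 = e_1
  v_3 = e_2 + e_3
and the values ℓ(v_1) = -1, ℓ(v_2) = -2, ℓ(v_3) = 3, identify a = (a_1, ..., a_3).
a = (-2, -1, 4)

Write a = (a_1, ..., a_3) in the standard basis. For each basis vector v_i, ℓ(v_i) = <v_i, a> is a linear equation in the a_j's. Collect the n equations into a matrix system V a = ℓ, where row i of V is v_i (expressed in the standard basis). Since V is invertible (lower-triangular with 1s on the diagonal, up to permutation), solve by back-substitution:
  V =
[[0, 1, 0],
 [1, 0, 0],
 [0, 1, 1]]
  V a = (-1, -2, 3)
Solving gives a = (-2, -1, 4).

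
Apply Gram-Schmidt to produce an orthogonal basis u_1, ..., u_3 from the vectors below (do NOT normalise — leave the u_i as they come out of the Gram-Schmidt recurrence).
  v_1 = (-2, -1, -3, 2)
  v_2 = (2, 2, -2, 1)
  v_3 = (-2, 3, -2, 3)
Orthogonal basis:
  u_1 = (-2, -1, -3, 2)
  u_2 = (20/9, 19/9, -5/3, 7/9)
  u_3 = (-43/23, 569/230, 53/46, 126/115)

Apply the Gram-Schmidt recurrence
  u_1 = v_1
  u_i = v_i − Σ_{j<i} ((v_i · u_j) / (u_j · u_j)) · u_j.

Step by step this gives:
  u_1 = (-2, -1, -3, 2)
  u_2 = (20/9, 19/9, -5/3, 7/9)
  u_3 = (-43/23, 569/230, 53/46, 126/115)

Orthogonality check:
  u_2 · u_1 = 0 (should be 0)
  u_3 · u_1 = 0 (should be 0)
  u_3 · u_2 = 0 (should be 0)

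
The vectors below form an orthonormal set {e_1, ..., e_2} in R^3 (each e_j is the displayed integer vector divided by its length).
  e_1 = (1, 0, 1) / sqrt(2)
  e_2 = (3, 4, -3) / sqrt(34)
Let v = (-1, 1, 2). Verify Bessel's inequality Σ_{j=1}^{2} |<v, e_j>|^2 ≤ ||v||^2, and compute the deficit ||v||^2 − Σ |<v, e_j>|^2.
Σ |<v, e_j>|^2 = 21/17; ||v||^2 = 6; deficit = 81/17

Write each e_j = u_j / sqrt(<u_j, u_j>) where u_j is the displayed integer vector. Then <v, e_j> = <v, u_j> / sqrt(<u_j, u_j>), so |<v, e_j>|^2 = <v, u_j>^2 / <u_j, u_j>.
Coefficients: <v, e_1> = 1/sqrt(2), <v, e_2> = -5/sqrt(34).
Square and sum: Σ |<v, e_j>|^2 = 21/17.
Compute ||v||^2 = v·v = 6.
Deficit = 6 − 21/17 = 81/17 ≥ 0, confirming Bessel's inequality. (The deficit equals ||v − Σ <v,e_j> e_j||^2, the squared distance from v to span{e_j}.)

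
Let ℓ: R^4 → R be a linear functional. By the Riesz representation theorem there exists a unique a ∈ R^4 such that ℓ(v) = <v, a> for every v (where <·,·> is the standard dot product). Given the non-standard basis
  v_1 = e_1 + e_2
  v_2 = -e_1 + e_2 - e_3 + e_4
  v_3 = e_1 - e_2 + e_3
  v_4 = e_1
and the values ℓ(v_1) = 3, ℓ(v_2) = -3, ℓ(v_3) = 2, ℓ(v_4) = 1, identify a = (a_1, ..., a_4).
a = (1, 2, 3, -1)

Write a = (a_1, ..., a_4) in the standard basis. For each basis vector v_i, ℓ(v_i) = <v_i, a> is a linear equation in the a_j's. Collect the n equations into a matrix system V a = ℓ, where row i of V is v_i (expressed in the standard basis). Since V is invertible (lower-triangular with 1s on the diagonal, up to permutation), solve by back-substitution:
  V =
[[1, 1, 0, 0],
 [-1, 1, -1, 1],
 [1, -1, 1, 0],
 [1, 0, 0, 0]]
  V a = (3, -3, 2, 1)
Solving gives a = (1, 2, 3, -1).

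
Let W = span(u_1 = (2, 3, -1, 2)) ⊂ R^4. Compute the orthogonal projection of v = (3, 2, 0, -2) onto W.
proj_W(v) = (8/9, 4/3, -4/9, 8/9)

Set up U = [u_1 | ... | u_1] ∈ R^(4×1). The projector onto W = col(U) is P = U (U^T U)^(-1) U^T.
Compute U^T U =
  [18],
and U^T v = (8).
Solve U^T U · c = U^T v for the coefficients: c = (4/9). The projection is proj_W(v) = U c.
Check: (v - proj_W(v)) · u_1 = 0  (should be 0).
Result: proj_W(v) = (8/9, 4/3, -4/9, 8/9).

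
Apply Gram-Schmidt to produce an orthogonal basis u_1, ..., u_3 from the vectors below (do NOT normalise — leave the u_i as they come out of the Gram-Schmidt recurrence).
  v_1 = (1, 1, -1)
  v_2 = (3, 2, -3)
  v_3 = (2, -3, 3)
Orthogonal basis:
  u_1 = (1, 1, -1)
  u_2 = (1/3, -2/3, -1/3)
  u_3 = (5/2, 0, 5/2)

Apply the Gram-Schmidt recurrence
  u_1 = v_1
  u_i = v_i − Σ_{j<i} ((v_i · u_j) / (u_j · u_j)) · u_j.

Step by step this gives:
  u_1 = (1, 1, -1)
  u_2 = (1/3, -2/3, -1/3)
  u_3 = (5/2, 0, 5/2)

Orthogonality check:
  u_2 · u_1 = 0 (should be 0)
  u_3 · u_1 = 0 (should be 0)
  u_3 · u_2 = 0 (should be 0)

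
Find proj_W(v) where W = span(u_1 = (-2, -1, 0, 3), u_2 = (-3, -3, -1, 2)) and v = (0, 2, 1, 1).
proj_W(v) = (59/97, 157/97, 85/97, 124/97)

Set up U = [u_1 | ... | u_2] ∈ R^(4×2). The projector onto W = col(U) is P = U (U^T U)^(-1) U^T.
Compute U^T U =
  [14, 15]
  [15, 23],
and U^T v = (1, -5).
Solve U^T U · c = U^T v for the coefficients: c = (98/97, -85/97). The projection is proj_W(v) = U c.
Check: (v - proj_W(v)) · u_1 = 0  (should be 0).
Check: (v - proj_W(v)) · u_2 = 0  (should be 0).
Result: proj_W(v) = (59/97, 157/97, 85/97, 124/97).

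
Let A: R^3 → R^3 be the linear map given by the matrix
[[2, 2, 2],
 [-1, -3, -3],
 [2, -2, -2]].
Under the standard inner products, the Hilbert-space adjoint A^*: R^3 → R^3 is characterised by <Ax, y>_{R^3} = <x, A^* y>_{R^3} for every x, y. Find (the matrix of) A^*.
A^* = A^T =
[[2, -1, 2],
 [2, -3, -2],
 [2, -3, -2]]

For real matrices with standard dot products, the defining identity <Ax, y> = <x, A^* y> gives (Ax)^T y = x^T (A^*) y, i.e. x^T A^T y = x^T (A^*) y. Since this holds for all x, y, we must have A^* = A^T. Therefore
A^* =
[[2, -1, 2],
 [2, -3, -2],
 [2, -3, -2]].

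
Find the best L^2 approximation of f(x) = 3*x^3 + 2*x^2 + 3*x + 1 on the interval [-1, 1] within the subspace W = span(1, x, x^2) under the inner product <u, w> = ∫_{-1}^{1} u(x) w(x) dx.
g(x) = 2*x^2 + 24*x/5 + 1

The best approximation g ∈ W is the orthogonal projection of f onto W. Writing g = a_0 + a_1 x + a_2 x^2, the coefficients solve the normal equations G · a = b where
  G_{ij} = <φ_i, φ_j> and b_i = <f, φ_i>, with φ_0 = 1, φ_1 = x, φ_2 = x^2.
G =
  [2, 0, 2/3]
  [0, 2/3, 0]
  [2/3, 0, 2/5],
b = (10/3, 16/5, 22/15).
Solving gives a_0 = 1, a_1 = 24/5, a_2 = 2, so
  g(x) = 2*x^2 + 24*x/5 + 1.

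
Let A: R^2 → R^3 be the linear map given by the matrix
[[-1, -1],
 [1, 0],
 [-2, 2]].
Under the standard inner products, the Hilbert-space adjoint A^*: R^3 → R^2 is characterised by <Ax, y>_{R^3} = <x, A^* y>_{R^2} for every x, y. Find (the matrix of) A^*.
A^* = A^T =
[[-1, 1, -2],
 [-1, 0, 2]]

For real matrices with standard dot products, the defining identity <Ax, y> = <x, A^* y> gives (Ax)^T y = x^T (A^*) y, i.e. x^T A^T y = x^T (A^*) y. Since this holds for all x, y, we must have A^* = A^T. Therefore
A^* =
[[-1, 1, -2],
 [-1, 0, 2]].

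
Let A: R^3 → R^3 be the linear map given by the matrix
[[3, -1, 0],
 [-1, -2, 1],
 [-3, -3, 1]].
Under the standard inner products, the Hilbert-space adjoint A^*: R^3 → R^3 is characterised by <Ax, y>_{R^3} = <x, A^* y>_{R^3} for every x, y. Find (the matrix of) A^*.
A^* = A^T =
[[3, -1, -3],
 [-1, -2, -3],
 [0, 1, 1]]

For real matrices with standard dot products, the defining identity <Ax, y> = <x, A^* y> gives (Ax)^T y = x^T (A^*) y, i.e. x^T A^T y = x^T (A^*) y. Since this holds for all x, y, we must have A^* = A^T. Therefore
A^* =
[[3, -1, -3],
 [-1, -2, -3],
 [0, 1, 1]].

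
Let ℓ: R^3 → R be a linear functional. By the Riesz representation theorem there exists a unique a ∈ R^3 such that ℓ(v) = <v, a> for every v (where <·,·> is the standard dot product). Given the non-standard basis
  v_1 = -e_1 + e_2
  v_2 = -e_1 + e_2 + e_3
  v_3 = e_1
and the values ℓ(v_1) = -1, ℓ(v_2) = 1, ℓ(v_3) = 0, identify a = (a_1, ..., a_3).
a = (0, -1, 2)

Write a = (a_1, ..., a_3) in the standard basis. For each basis vector v_i, ℓ(v_i) = <v_i, a> is a linear equation in the a_j's. Collect the n equations into a matrix system V a = ℓ, where row i of V is v_i (expressed in the standard basis). Since V is invertible (lower-triangular with 1s on the diagonal, up to permutation), solve by back-substitution:
  V =
[[-1, 1, 0],
 [-1, 1, 1],
 [1, 0, 0]]
  V a = (-1, 1, 0)
Solving gives a = (0, -1, 2).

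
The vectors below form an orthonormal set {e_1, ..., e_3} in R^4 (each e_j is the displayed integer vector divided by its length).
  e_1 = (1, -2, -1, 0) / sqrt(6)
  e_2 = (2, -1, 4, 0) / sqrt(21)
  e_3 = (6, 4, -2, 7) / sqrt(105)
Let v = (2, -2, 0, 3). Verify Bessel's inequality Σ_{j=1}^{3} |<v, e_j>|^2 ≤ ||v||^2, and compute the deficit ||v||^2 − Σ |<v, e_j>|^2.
Σ |<v, e_j>|^2 = 41/3; ||v||^2 = 17; deficit = 10/3

Write each e_j = u_j / sqrt(<u_j, u_j>) where u_j is the displayed integer vector. Then <v, e_j> = <v, u_j> / sqrt(<u_j, u_j>), so |<v, e_j>|^2 = <v, u_j>^2 / <u_j, u_j>.
Coefficients: <v, e_1> = 6/sqrt(6), <v, e_2> = 6/sqrt(21), <v, e_3> = 25/sqrt(105).
Square and sum: Σ |<v, e_j>|^2 = 41/3.
Compute ||v||^2 = v·v = 17.
Deficit = 17 − 41/3 = 10/3 ≥ 0, confirming Bessel's inequality. (The deficit equals ||v − Σ <v,e_j> e_j||^2, the squared distance from v to span{e_j}.)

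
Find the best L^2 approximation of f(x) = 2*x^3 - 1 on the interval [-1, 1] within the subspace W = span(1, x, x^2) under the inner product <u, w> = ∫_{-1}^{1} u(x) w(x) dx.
g(x) = 6*x/5 - 1

The best approximation g ∈ W is the orthogonal projection of f onto W. Writing g = a_0 + a_1 x + a_2 x^2, the coefficients solve the normal equations G · a = b where
  G_{ij} = <φ_i, φ_j> and b_i = <f, φ_i>, with φ_0 = 1, φ_1 = x, φ_2 = x^2.
G =
  [2, 0, 2/3]
  [0, 2/3, 0]
  [2/3, 0, 2/5],
b = (-2, 4/5, -2/3).
Solving gives a_0 = -1, a_1 = 6/5, a_2 = 0, so
  g(x) = 6*x/5 - 1.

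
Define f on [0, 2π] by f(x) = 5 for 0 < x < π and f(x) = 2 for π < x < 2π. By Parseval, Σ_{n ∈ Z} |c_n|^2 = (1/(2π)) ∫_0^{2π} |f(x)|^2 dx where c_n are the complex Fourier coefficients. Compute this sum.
Σ |c_n|^2 = 29/2

Parseval equates the L^2 energy of f (normalised by 1/(2π)) with the ℓ^2 sum of its Fourier coefficients: (1/(2π)) ∫_0^{2π} |f|^2 = Σ |c_n|^2.
Compute the left side: (1/(2π)) [∫_0^π 5^2 dx + ∫_π^{2π} 2^2 dx] = (1/(2π)) · (25π + 4π) = (25 + 4)/2 = 29/2.
So Σ_{n ∈ Z} |c_n|^2 = 29/2.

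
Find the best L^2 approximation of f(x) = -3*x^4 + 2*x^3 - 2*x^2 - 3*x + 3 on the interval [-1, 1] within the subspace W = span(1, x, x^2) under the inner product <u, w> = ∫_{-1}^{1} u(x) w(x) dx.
g(x) = -32*x^2/7 - 9*x/5 + 114/35

The best approximation g ∈ W is the orthogonal projection of f onto W. Writing g = a_0 + a_1 x + a_2 x^2, the coefficients solve the normal equations G · a = b where
  G_{ij} = <φ_i, φ_j> and b_i = <f, φ_i>, with φ_0 = 1, φ_1 = x, φ_2 = x^2.
G =
  [2, 0, 2/3]
  [0, 2/3, 0]
  [2/3, 0, 2/5],
b = (52/15, -6/5, 12/35).
Solving gives a_0 = 114/35, a_1 = -9/5, a_2 = -32/7, so
  g(x) = -32*x^2/7 - 9*x/5 + 114/35.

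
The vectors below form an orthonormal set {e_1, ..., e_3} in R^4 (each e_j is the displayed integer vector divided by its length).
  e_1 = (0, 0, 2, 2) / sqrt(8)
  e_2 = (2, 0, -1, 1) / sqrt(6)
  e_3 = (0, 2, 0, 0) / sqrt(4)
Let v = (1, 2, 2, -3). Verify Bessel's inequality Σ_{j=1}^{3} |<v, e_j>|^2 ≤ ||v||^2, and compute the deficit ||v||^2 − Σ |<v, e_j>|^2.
Σ |<v, e_j>|^2 = 6; ||v||^2 = 18; deficit = 12

Write each e_j = u_j / sqrt(<u_j, u_j>) where u_j is the displayed integer vector. Then <v, e_j> = <v, u_j> / sqrt(<u_j, u_j>), so |<v, e_j>|^2 = <v, u_j>^2 / <u_j, u_j>.
Coefficients: <v, e_1> = -2/sqrt(8), <v, e_2> = -3/sqrt(6), <v, e_3> = 4/sqrt(4).
Square and sum: Σ |<v, e_j>|^2 = 6.
Compute ||v||^2 = v·v = 18.
Deficit = 18 − 6 = 12 ≥ 0, confirming Bessel's inequality. (The deficit equals ||v − Σ <v,e_j> e_j||^2, the squared distance from v to span{e_j}.)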